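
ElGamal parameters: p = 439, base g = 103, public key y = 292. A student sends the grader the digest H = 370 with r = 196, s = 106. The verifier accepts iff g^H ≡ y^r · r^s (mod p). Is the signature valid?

invalid

Left side g^H mod p:
103^370 mod 439 = 137
Right side y^r · r^s mod p:
292^196 mod 439 = 355
196^106 mod 439 = 252
355·252 = 89460 ≡ 343 (mod 439)
137 ≠ 343, so verification fails.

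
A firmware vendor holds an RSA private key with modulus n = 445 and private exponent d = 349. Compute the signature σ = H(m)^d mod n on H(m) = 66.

(H(m))^2 ≡ 66^2 = 4356 ≡ 351
(H(m))^4 ≡ 351^2 = 123201 ≡ 381
(H(m))^8 ≡ 381^2 = 145161 ≡ 91
(H(m))^16 ≡ 91^2 = 8281 ≡ 271
(H(m))^32 ≡ 271^2 = 73441 ≡ 16
(H(m))^64 ≡ 16^2 = 256
(H(m))^128 ≡ 256^2 = 65536 ≡ 121
(H(m))^256 ≡ 121^2 = 14641 ≡ 401
349 = 256 + 64 + 16 + 8 + 4 + 1, so (H(m))^349 ≡ 401·256·271·91·381·66 ≡ 291 (mod 445)

291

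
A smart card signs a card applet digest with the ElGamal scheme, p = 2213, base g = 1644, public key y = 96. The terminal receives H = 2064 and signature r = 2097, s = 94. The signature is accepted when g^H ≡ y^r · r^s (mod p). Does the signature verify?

Left side g^H mod p:
1644^2 = 2702736 ≡ 663
1644^4 ≡ 663^2 = 439569 ≡ 1395
1644^8 ≡ 1395^2 = 1946025 ≡ 798
1644^16 ≡ 798^2 = 636804 ≡ 1673
1644^32 ≡ 1673^2 = 2798929 ≡ 1697
1644^64 ≡ 1697^2 = 2879809 ≡ 696
1644^128 ≡ 696^2 = 484416 ≡ 1982
1644^256 ≡ 1982^2 = 3928324 ≡ 249
1644^512 ≡ 249^2 = 62001 ≡ 37
1644^1024 ≡ 37^2 = 1369
1644^2048 ≡ 1369^2 = 1874161 ≡ 1963
2064 = 2048 + 16, so 1644^2064 ≡ 1963·1673 ≡ 7 (mod 2213)
Right side y^r · r^s mod p:
96^2 = 9216 ≡ 364
96^4 ≡ 364^2 = 132496 ≡ 1929
96^8 ≡ 1929^2 = 3721041 ≡ 988
96^16 ≡ 988^2 = 976144 ≡ 211
96^32 ≡ 211^2 = 44521 ≡ 261
96^64 ≡ 261^2 = 68121 ≡ 1731
96^128 ≡ 1731^2 = 2996361 ≡ 2172
96^256 ≡ 2172^2 = 4717584 ≡ 1681
96^512 ≡ 1681^2 = 2825761 ≡ 1973
96^1024 ≡ 1973^2 = 3892729 ≡ 62
96^2048 ≡ 62^2 = 3844 ≡ 1631
2097 = 2048 + 32 + 16 + 1, so 96^2097 ≡ 1631·261·211·96 ≡ 1732 (mod 2213)
2097^2 = 4397409 ≡ 178
2097^4 ≡ 178^2 = 31684 ≡ 702
2097^8 ≡ 702^2 = 492804 ≡ 1518
2097^16 ≡ 1518^2 = 2304324 ≡ 591
2097^32 ≡ 591^2 = 349281 ≡ 1840
2097^64 ≡ 1840^2 = 3385600 ≡ 1923
94 = 64 + 16 + 8 + 4 + 2, so 2097^94 ≡ 1923·591·1518·702·178 ≡ 1105 (mod 2213)
1732·1105 = 1913860 ≡ 1828 (mod 2213)
7 ≠ 1828, so verification fails.

does not verify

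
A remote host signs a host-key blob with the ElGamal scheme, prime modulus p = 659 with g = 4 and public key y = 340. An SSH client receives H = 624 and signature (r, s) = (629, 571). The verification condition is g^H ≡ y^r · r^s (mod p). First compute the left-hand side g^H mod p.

4^2 = 16
4^4 ≡ 16^2 = 256
4^8 ≡ 256^2 = 65536 ≡ 295
4^16 ≡ 295^2 = 87025 ≡ 37
4^32 ≡ 37^2 = 1369 ≡ 51
4^64 ≡ 51^2 = 2601 ≡ 624
4^128 ≡ 624^2 = 389376 ≡ 566
4^256 ≡ 566^2 = 320356 ≡ 82
4^512 ≡ 82^2 = 6724 ≡ 134
624 = 512 + 64 + 32 + 16, so 4^624 ≡ 134·624·51·37 ≡ 340 (mod 659)

340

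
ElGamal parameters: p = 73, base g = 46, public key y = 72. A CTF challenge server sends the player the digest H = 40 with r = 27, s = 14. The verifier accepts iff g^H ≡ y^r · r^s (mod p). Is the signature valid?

valid

Left side g^H mod p:
46^2 = 2116 ≡ 72
46^4 ≡ 72^2 = 5184 ≡ 1
46^8 ≡ 1^2 = 1
46^16 ≡ 1^2 = 1
46^32 ≡ 1^2 = 1
40 = 32 + 8, so 46^40 ≡ 1·1 ≡ 1 (mod 73)
Right side y^r · r^s mod p:
72^2 = 5184 ≡ 1
72^4 ≡ 1^2 = 1
72^8 ≡ 1^2 = 1
72^16 ≡ 1^2 = 1
27 = 16 + 8 + 2 + 1, so 72^27 ≡ 1·1·1·72 ≡ 72 (mod 73)
27^2 = 729 ≡ 72
27^4 ≡ 72^2 = 5184 ≡ 1
27^8 ≡ 1^2 = 1
14 = 8 + 4 + 2, so 27^14 ≡ 1·1·72 ≡ 72 (mod 73)
72·72 = 5184 ≡ 1 (mod 73)
1 ≡ 1 (mod 73), so the signature is genuine.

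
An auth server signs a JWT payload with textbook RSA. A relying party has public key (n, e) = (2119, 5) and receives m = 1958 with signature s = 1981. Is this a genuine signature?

s^2 ≡ 1981^2 = 3924361 ≡ 2092
s^4 ≡ 2092^2 = 4376464 ≡ 729
5 = 4 + 1, so s^5 ≡ 729·1981 ≡ 1110 (mod 2119)
The recovered value 1110 does not match the digest 1958.

forged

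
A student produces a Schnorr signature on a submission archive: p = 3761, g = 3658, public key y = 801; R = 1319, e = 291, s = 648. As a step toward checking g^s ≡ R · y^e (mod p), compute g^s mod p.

3084

3658^2 = 13380964 ≡ 3087
3658^4 ≡ 3087^2 = 9529569 ≡ 2956
3658^8 ≡ 2956^2 = 8737936 ≡ 1133
3658^16 ≡ 1133^2 = 1283689 ≡ 1188
3658^32 ≡ 1188^2 = 1411344 ≡ 969
3658^64 ≡ 969^2 = 938961 ≡ 2472
3658^128 ≡ 2472^2 = 6110784 ≡ 2920
3658^256 ≡ 2920^2 = 8526400 ≡ 213
3658^512 ≡ 213^2 = 45369 ≡ 237
648 = 512 + 128 + 8, so 3658^648 ≡ 237·2920·1133 ≡ 3084 (mod 3761)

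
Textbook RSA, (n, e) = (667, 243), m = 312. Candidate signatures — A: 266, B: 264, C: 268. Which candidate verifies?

A

Candidate A: Squares mod 667: 266^1≡266, 266^2≡54, 266^4≡248, 266^8≡140, 266^16≡257, 266^32≡16, 266^64≡256, 266^128≡170; 243 = 128 + 64 + 32 + 16 + 2 + 1, so 266^243 ≡ 170·256·16·257·54·266 ≡ 312 (mod 667)
  → matches m = 312
Candidate B: Squares mod 667: 264^1≡264, 264^2≡328, 264^4≡197, 264^8≡123, 264^16≡455, 264^32≡255, 264^64≡326, 264^128≡223; 243 = 128 + 64 + 32 + 16 + 2 + 1, so 264^243 ≡ 223·326·255·455·328·264 ≡ 540 (mod 667)
Candidate C: Squares mod 667: 268^1≡268, 268^2≡455, 268^4≡255, 268^8≡326, 268^16≡223, 268^32≡371, 268^64≡239, 268^128≡426; 243 = 128 + 64 + 32 + 16 + 2 + 1, so 268^243 ≡ 426·239·371·223·455·268 ≡ 567 (mod 667)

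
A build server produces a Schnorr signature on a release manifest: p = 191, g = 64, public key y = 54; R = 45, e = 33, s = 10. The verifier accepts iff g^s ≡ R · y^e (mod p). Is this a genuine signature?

forged

g^s mod p:
64^2 = 4096 ≡ 85
64^4 ≡ 85^2 = 7225 ≡ 158
64^8 ≡ 158^2 = 24964 ≡ 134
10 = 8 + 2, so 64^10 ≡ 134·85 ≡ 121 (mod 191)
R · y^e mod p:
54^2 = 2916 ≡ 51
54^4 ≡ 51^2 = 2601 ≡ 118
54^8 ≡ 118^2 = 13924 ≡ 172
54^16 ≡ 172^2 = 29584 ≡ 170
54^32 ≡ 170^2 = 28900 ≡ 59
33 = 32 + 1, so 54^33 ≡ 59·54 ≡ 130 (mod 191)
45·130 = 5850 ≡ 120 (mod 191)
121 ≠ 120; the check fails.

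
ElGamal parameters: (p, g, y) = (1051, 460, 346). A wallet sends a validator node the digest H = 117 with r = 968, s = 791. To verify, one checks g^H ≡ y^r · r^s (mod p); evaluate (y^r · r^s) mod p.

684

346^2 = 119716 ≡ 953
346^4 ≡ 953^2 = 908209 ≡ 145
346^8 ≡ 145^2 = 21025 ≡ 5
346^16 ≡ 5^2 = 25
346^32 ≡ 25^2 = 625
346^64 ≡ 625^2 = 390625 ≡ 704
346^128 ≡ 704^2 = 495616 ≡ 595
346^256 ≡ 595^2 = 354025 ≡ 889
346^512 ≡ 889^2 = 790321 ≡ 1020
968 = 512 + 256 + 128 + 64 + 8, so 346^968 ≡ 1020·889·595·704·5 ≡ 916 (mod 1051)
968^2 = 937024 ≡ 583
968^4 ≡ 583^2 = 339889 ≡ 416
968^8 ≡ 416^2 = 173056 ≡ 692
968^16 ≡ 692^2 = 478864 ≡ 659
968^32 ≡ 659^2 = 434281 ≡ 218
968^64 ≡ 218^2 = 47524 ≡ 229
968^128 ≡ 229^2 = 52441 ≡ 942
968^256 ≡ 942^2 = 887364 ≡ 320
968^512 ≡ 320^2 = 102400 ≡ 453
791 = 512 + 256 + 16 + 4 + 2 + 1, so 968^791 ≡ 453·320·659·416·583·968 ≡ 65 (mod 1051)
y^r · r^s ≡ 916·65 = 59540 ≡ 684 (mod 1051)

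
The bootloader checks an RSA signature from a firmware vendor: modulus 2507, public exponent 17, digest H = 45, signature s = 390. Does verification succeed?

s^17 mod 2507 = 45
Since 45 equals the digest 45, verification succeeds.

passes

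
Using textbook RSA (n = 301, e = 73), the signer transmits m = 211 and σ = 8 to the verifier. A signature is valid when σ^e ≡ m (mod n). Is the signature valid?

σ^2 ≡ 8^2 = 64
σ^4 ≡ 64^2 = 4096 ≡ 183
σ^8 ≡ 183^2 = 33489 ≡ 78
σ^16 ≡ 78^2 = 6084 ≡ 64
σ^32 ≡ 64^2 = 4096 ≡ 183
σ^64 ≡ 183^2 = 33489 ≡ 78
73 = 64 + 8 + 1, so σ^73 ≡ 78·78·8 ≡ 211 (mod 301)
σ^73 mod 301 = 211 matches m.

valid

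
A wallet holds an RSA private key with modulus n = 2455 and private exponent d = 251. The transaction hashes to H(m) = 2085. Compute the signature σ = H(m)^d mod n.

1580

(H(m))^2 ≡ 2085^2 = 4347225 ≡ 1875
(H(m))^4 ≡ 1875^2 = 3515625 ≡ 65
(H(m))^8 ≡ 65^2 = 4225 ≡ 1770
(H(m))^16 ≡ 1770^2 = 3132900 ≡ 320
(H(m))^32 ≡ 320^2 = 102400 ≡ 1745
(H(m))^64 ≡ 1745^2 = 3045025 ≡ 825
(H(m))^128 ≡ 825^2 = 680625 ≡ 590
251 = 128 + 64 + 32 + 16 + 8 + 2 + 1, so (H(m))^251 ≡ 590·825·1745·320·1770·1875·2085 ≡ 1580 (mod 2455)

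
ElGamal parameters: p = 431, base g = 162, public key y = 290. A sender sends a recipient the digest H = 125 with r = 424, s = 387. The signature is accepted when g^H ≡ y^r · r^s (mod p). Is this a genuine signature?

Left side g^H mod p:
162^2 = 26244 ≡ 384
162^4 ≡ 384^2 = 147456 ≡ 54
162^8 ≡ 54^2 = 2916 ≡ 330
162^16 ≡ 330^2 = 108900 ≡ 288
162^32 ≡ 288^2 = 82944 ≡ 192
162^64 ≡ 192^2 = 36864 ≡ 229
125 = 64 + 32 + 16 + 8 + 4 + 1, so 162^125 ≡ 229·192·288·330·54·162 ≡ 8 (mod 431)
Right side y^r · r^s mod p:
290^2 = 84100 ≡ 55
290^4 ≡ 55^2 = 3025 ≡ 8
290^8 ≡ 8^2 = 64
290^16 ≡ 64^2 = 4096 ≡ 217
290^32 ≡ 217^2 = 47089 ≡ 110
290^64 ≡ 110^2 = 12100 ≡ 32
290^128 ≡ 32^2 = 1024 ≡ 162
290^256 ≡ 162^2 = 26244 ≡ 384
424 = 256 + 128 + 32 + 8, so 290^424 ≡ 384·162·110·64 ≡ 48 (mod 431)
424^2 = 179776 ≡ 49
424^4 ≡ 49^2 = 2401 ≡ 246
424^8 ≡ 246^2 = 60516 ≡ 176
424^16 ≡ 176^2 = 30976 ≡ 375
424^32 ≡ 375^2 = 140625 ≡ 119
424^64 ≡ 119^2 = 14161 ≡ 369
424^128 ≡ 369^2 = 136161 ≡ 396
424^256 ≡ 396^2 = 156816 ≡ 363
387 = 256 + 128 + 2 + 1, so 424^387 ≡ 363·396·49·424 ≡ 405 (mod 431)
48·405 = 19440 ≡ 45 (mod 431)
8 ≠ 45, so verification fails.

forged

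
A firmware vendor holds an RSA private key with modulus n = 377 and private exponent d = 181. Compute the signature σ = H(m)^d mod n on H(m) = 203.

(H(m))^2 ≡ 203^2 = 41209 ≡ 116
(H(m))^4 ≡ 116^2 = 13456 ≡ 261
(H(m))^8 ≡ 261^2 = 68121 ≡ 261
(H(m))^16 ≡ 261^2 = 68121 ≡ 261
(H(m))^32 ≡ 261^2 = 68121 ≡ 261
(H(m))^64 ≡ 261^2 = 68121 ≡ 261
(H(m))^128 ≡ 261^2 = 68121 ≡ 261
181 = 128 + 32 + 16 + 4 + 1, so (H(m))^181 ≡ 261·261·261·261·203 ≡ 203 (mod 377)

203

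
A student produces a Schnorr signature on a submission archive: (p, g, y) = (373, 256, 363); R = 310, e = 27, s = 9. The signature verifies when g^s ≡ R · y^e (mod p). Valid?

no

g^s mod p:
256^9 mod 373 = 154
R · y^e mod p:
363^27 mod 373 = 356
310·356 = 110360 ≡ 325 (mod 373)
154 ≠ 325; the check fails.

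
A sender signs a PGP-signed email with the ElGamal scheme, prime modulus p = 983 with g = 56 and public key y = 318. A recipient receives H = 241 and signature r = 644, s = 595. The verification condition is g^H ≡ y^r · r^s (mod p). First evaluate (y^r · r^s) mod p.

318^644 mod 983 = 722
644^595 mod 983 = 886
y^r · r^s ≡ 722·886 = 639692 ≡ 742 (mod 983)

742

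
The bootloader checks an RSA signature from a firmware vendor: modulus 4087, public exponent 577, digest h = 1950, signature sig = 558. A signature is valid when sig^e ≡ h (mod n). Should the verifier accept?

reject

sig^2 ≡ 558^2 = 311364 ≡ 752
sig^4 ≡ 752^2 = 565504 ≡ 1498
sig^8 ≡ 1498^2 = 2244004 ≡ 241
sig^16 ≡ 241^2 = 58081 ≡ 863
sig^32 ≡ 863^2 = 744769 ≡ 935
sig^64 ≡ 935^2 = 874225 ≡ 3694
sig^128 ≡ 3694^2 = 13645636 ≡ 3230
sig^256 ≡ 3230^2 = 10432900 ≡ 2876
sig^512 ≡ 2876^2 = 8271376 ≡ 3375
577 = 512 + 64 + 1, so sig^577 ≡ 3375·3694·558 ≡ 1667 (mod 4087)
sig^577 mod 4087 = 1667, but h = 1950.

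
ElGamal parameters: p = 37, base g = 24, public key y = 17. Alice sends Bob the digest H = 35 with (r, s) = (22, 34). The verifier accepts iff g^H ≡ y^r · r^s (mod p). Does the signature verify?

does not verify

Left side g^H mod p:
Squares mod 37: 24^1≡24, 24^2≡21, 24^4≡34, 24^8≡9, 24^16≡7, 24^32≡12
35 = 32 + 2 + 1, so 24^35 ≡ 12·21·24 ≡ 17 (mod 37)
Right side y^r · r^s mod p:
Squares mod 37: 17^1≡17, 17^2≡30, 17^4≡12, 17^8≡33, 17^16≡16
22 = 16 + 4 + 2, so 17^22 ≡ 16·12·30 ≡ 25 (mod 37)
Squares mod 37: 22^1≡22, 22^2≡3, 22^4≡9, 22^8≡7, 22^16≡12, 22^32≡33
34 = 32 + 2, so 22^34 ≡ 33·3 ≡ 25 (mod 37)
25·25 = 625 ≡ 33 (mod 37)
17 ≠ 33, so verification fails.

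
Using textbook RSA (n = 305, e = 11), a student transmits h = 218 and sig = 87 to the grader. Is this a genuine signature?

forged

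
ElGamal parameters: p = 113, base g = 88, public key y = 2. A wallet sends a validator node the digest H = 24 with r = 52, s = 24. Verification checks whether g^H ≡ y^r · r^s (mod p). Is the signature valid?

Left side g^H mod p:
88^2 = 7744 ≡ 60
88^4 ≡ 60^2 = 3600 ≡ 97
88^8 ≡ 97^2 = 9409 ≡ 30
88^16 ≡ 30^2 = 900 ≡ 109
24 = 16 + 8, so 88^24 ≡ 109·30 ≡ 106 (mod 113)
Right side y^r · r^s mod p:
2^2 = 4
2^4 ≡ 4^2 = 16
2^8 ≡ 16^2 = 256 ≡ 30
2^16 ≡ 30^2 = 900 ≡ 109
2^32 ≡ 109^2 = 11881 ≡ 16
52 = 32 + 16 + 4, so 2^52 ≡ 16·109·16 ≡ 106 (mod 113)
52^2 = 2704 ≡ 105
52^4 ≡ 105^2 = 11025 ≡ 64
52^8 ≡ 64^2 = 4096 ≡ 28
52^16 ≡ 28^2 = 784 ≡ 106
24 = 16 + 8, so 52^24 ≡ 106·28 ≡ 30 (mod 113)
106·30 = 3180 ≡ 16 (mod 113)
106 ≠ 16, so verification fails.

invalid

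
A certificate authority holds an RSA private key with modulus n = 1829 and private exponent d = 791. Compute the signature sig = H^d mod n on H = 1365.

1086

H^2 ≡ 1365^2 = 1863225 ≡ 1303
H^4 ≡ 1303^2 = 1697809 ≡ 497
H^8 ≡ 497^2 = 247009 ≡ 94
H^16 ≡ 94^2 = 8836 ≡ 1520
H^32 ≡ 1520^2 = 2310400 ≡ 373
H^64 ≡ 373^2 = 139129 ≡ 125
H^128 ≡ 125^2 = 15625 ≡ 993
H^256 ≡ 993^2 = 986049 ≡ 218
H^512 ≡ 218^2 = 47524 ≡ 1799
791 = 512 + 256 + 16 + 4 + 2 + 1, so H^791 ≡ 1799·218·1520·497·1303·1365 ≡ 1086 (mod 1829)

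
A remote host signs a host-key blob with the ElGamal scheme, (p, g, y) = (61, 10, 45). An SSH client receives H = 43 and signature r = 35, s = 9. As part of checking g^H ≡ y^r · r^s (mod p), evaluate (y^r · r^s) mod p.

30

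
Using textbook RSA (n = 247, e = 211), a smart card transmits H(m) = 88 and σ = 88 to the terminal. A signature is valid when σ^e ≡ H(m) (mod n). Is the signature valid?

Squares mod 247: σ^1≡88, σ^2≡87, σ^4≡159, σ^8≡87, σ^16≡159, σ^32≡87, σ^64≡159, σ^128≡87
211 = 128 + 64 + 16 + 2 + 1, so σ^211 ≡ 87·159·159·87·88 ≡ 88 (mod 247)
σ^211 mod 247 = 88 matches H(m).

valid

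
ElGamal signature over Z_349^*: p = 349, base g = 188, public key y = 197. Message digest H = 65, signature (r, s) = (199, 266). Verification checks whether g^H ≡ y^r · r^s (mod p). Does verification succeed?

passes

Left side g^H mod p:
188^2 = 35344 ≡ 95
188^4 ≡ 95^2 = 9025 ≡ 300
188^8 ≡ 300^2 = 90000 ≡ 307
188^16 ≡ 307^2 = 94249 ≡ 19
188^32 ≡ 19^2 = 361 ≡ 12
188^64 ≡ 12^2 = 144
65 = 64 + 1, so 188^65 ≡ 144·188 ≡ 199 (mod 349)
Right side y^r · r^s mod p:
197^2 = 38809 ≡ 70
197^4 ≡ 70^2 = 4900 ≡ 14
197^8 ≡ 14^2 = 196
197^16 ≡ 196^2 = 38416 ≡ 26
197^32 ≡ 26^2 = 676 ≡ 327
197^64 ≡ 327^2 = 106929 ≡ 135
197^128 ≡ 135^2 = 18225 ≡ 77
199 = 128 + 64 + 4 + 2 + 1, so 197^199 ≡ 77·135·14·70·197 ≡ 161 (mod 349)
199^2 = 39601 ≡ 164
199^4 ≡ 164^2 = 26896 ≡ 23
199^8 ≡ 23^2 = 529 ≡ 180
199^16 ≡ 180^2 = 32400 ≡ 292
199^32 ≡ 292^2 = 85264 ≡ 108
199^64 ≡ 108^2 = 11664 ≡ 147
199^128 ≡ 147^2 = 21609 ≡ 320
199^256 ≡ 320^2 = 102400 ≡ 143
266 = 256 + 8 + 2, so 199^266 ≡ 143·180·164 ≡ 205 (mod 349)
161·205 = 33005 ≡ 199 (mod 349)
199 ≡ 199 (mod 349), so the signature is genuine.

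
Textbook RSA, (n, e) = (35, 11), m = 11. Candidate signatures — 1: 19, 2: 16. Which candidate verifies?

Candidate 1: 19^2 = 361 ≡ 11; 19^4 ≡ 11^2 = 121 ≡ 16; 19^8 ≡ 16^2 = 256 ≡ 11; 11 = 8 + 2 + 1, so 19^11 ≡ 11·11·19 ≡ 24 (mod 35)
Candidate 2: 16^2 = 256 ≡ 11; 16^4 ≡ 11^2 = 121 ≡ 16; 16^8 ≡ 16^2 = 256 ≡ 11; 11 = 8 + 2 + 1, so 16^11 ≡ 11·11·16 ≡ 11 (mod 35)
  → matches m = 11

2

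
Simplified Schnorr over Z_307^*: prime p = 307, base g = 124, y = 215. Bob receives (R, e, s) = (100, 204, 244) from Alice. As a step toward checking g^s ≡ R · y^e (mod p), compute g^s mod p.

42

Squares mod 307: 124^1≡124, 124^2≡26, 124^4≡62, 124^8≡160, 124^16≡119, 124^32≡39, 124^64≡293, 124^128≡196
244 = 128 + 64 + 32 + 16 + 4, so 124^244 ≡ 196·293·39·119·62 ≡ 42 (mod 307)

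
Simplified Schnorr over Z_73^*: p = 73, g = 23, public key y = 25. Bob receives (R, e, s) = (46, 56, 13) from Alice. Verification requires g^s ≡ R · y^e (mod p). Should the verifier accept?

g^s mod p:
23^2 = 529 ≡ 18
23^4 ≡ 18^2 = 324 ≡ 32
23^8 ≡ 32^2 = 1024 ≡ 2
13 = 8 + 4 + 1, so 23^13 ≡ 2·32·23 ≡ 12 (mod 73)
R · y^e mod p:
25^2 = 625 ≡ 41
25^4 ≡ 41^2 = 1681 ≡ 2
25^8 ≡ 2^2 = 4
25^16 ≡ 4^2 = 16
25^32 ≡ 16^2 = 256 ≡ 37
56 = 32 + 16 + 8, so 25^56 ≡ 37·16·4 ≡ 32 (mod 73)
46·32 = 1472 ≡ 12 (mod 73)
12 ≡ 12 (mod 73); signature holds.

accept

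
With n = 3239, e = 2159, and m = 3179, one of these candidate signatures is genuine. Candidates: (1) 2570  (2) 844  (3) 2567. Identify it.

Candidate 1: Squares mod 3239: 2570^1≡2570, 2570^2≡579, 2570^4≡1624, 2570^8≡830, 2570^16≡2232, 2570^32≡242, 2570^64≡262, 2570^128≡625, 2570^256≡1945, 2570^512≡3112, 2570^1024≡3173, 2570^2048≡1117; 2159 = 2048 + 64 + 32 + 8 + 4 + 2 + 1, so 2570^2159 ≡ 1117·262·242·830·1624·579·2570 ≡ 3179 (mod 3239)
  → matches m = 3179
Candidate 2: Squares mod 3239: 844^1≡844, 844^2≡2995, 844^4≡1234, 844^8≡426, 844^16≡92, 844^32≡1986, 844^64≡2333, 844^128≡1369, 844^256≡2019, 844^512≡1699, 844^1024≡652, 844^2048≡795; 2159 = 2048 + 64 + 32 + 8 + 4 + 2 + 1, so 844^2159 ≡ 795·2333·1986·426·1234·2995·844 ≡ 3128 (mod 3239)
Candidate 3: Squares mod 3239: 2567^1≡2567, 2567^2≡1363, 2567^4≡1822, 2567^8≡2948, 2567^16≡467, 2567^32≡1076, 2567^64≡1453, 2567^128≡2620, 2567^256≡959, 2567^512≡3044, 2567^1024≡2396, 2567^2048≡1308; 2159 = 2048 + 64 + 32 + 8 + 4 + 2 + 1, so 2567^2159 ≡ 1308·1453·1076·2948·1822·1363·2567 ≡ 2319 (mod 3239)

1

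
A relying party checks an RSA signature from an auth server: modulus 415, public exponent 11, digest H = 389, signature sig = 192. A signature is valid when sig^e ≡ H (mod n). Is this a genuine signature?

forged

sig^2 ≡ 192^2 = 36864 ≡ 344
sig^4 ≡ 344^2 = 118336 ≡ 61
sig^8 ≡ 61^2 = 3721 ≡ 401
11 = 8 + 2 + 1, so sig^11 ≡ 401·344·192 ≡ 363 (mod 415)
sig^11 mod 415 = 363, but H = 389.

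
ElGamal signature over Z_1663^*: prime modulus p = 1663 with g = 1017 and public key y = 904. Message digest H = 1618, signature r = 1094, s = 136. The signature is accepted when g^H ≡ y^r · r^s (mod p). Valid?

yes

Left side g^H mod p:
1017^2 = 1034289 ≡ 1566
1017^4 ≡ 1566^2 = 2452356 ≡ 1094
1017^8 ≡ 1094^2 = 1196836 ≡ 1139
1017^16 ≡ 1139^2 = 1297321 ≡ 181
1017^32 ≡ 181^2 = 32761 ≡ 1164
1017^64 ≡ 1164^2 = 1354896 ≡ 1214
1017^128 ≡ 1214^2 = 1473796 ≡ 378
1017^256 ≡ 378^2 = 142884 ≡ 1529
1017^512 ≡ 1529^2 = 2337841 ≡ 1326
1017^1024 ≡ 1326^2 = 1758276 ≡ 485
1618 = 1024 + 512 + 64 + 16 + 2, so 1017^1618 ≡ 485·1326·1214·181·1566 ≡ 59 (mod 1663)
Right side y^r · r^s mod p:
904^2 = 817216 ≡ 683
904^4 ≡ 683^2 = 466489 ≡ 849
904^8 ≡ 849^2 = 720801 ≡ 722
904^16 ≡ 722^2 = 521284 ≡ 765
904^32 ≡ 765^2 = 585225 ≡ 1512
904^64 ≡ 1512^2 = 2286144 ≡ 1182
904^128 ≡ 1182^2 = 1397124 ≡ 204
904^256 ≡ 204^2 = 41616 ≡ 41
904^512 ≡ 41^2 = 1681 ≡ 18
904^1024 ≡ 18^2 = 324
1094 = 1024 + 64 + 4 + 2, so 904^1094 ≡ 324·1182·849·683 ≡ 890 (mod 1663)
1094^2 = 1196836 ≡ 1139
1094^4 ≡ 1139^2 = 1297321 ≡ 181
1094^8 ≡ 181^2 = 32761 ≡ 1164
1094^16 ≡ 1164^2 = 1354896 ≡ 1214
1094^32 ≡ 1214^2 = 1473796 ≡ 378
1094^64 ≡ 378^2 = 142884 ≡ 1529
1094^128 ≡ 1529^2 = 2337841 ≡ 1326
136 = 128 + 8, so 1094^136 ≡ 1326·1164 ≡ 200 (mod 1663)
890·200 = 178000 ≡ 59 (mod 1663)
59 ≡ 59 (mod 1663), so the signature is genuine.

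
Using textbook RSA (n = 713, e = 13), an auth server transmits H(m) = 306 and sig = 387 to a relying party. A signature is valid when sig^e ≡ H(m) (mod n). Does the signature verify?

verifies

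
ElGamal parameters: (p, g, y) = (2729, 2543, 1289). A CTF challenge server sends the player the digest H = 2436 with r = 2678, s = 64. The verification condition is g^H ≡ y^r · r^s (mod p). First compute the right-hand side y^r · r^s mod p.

1289^2 = 1661521 ≡ 2289
1289^4 ≡ 2289^2 = 5239521 ≡ 2570
1289^8 ≡ 2570^2 = 6604900 ≡ 720
1289^16 ≡ 720^2 = 518400 ≡ 2619
1289^32 ≡ 2619^2 = 6859161 ≡ 1184
1289^64 ≡ 1184^2 = 1401856 ≡ 1879
1289^128 ≡ 1879^2 = 3530641 ≡ 2044
1289^256 ≡ 2044^2 = 4177936 ≡ 2566
1289^512 ≡ 2566^2 = 6584356 ≡ 2008
1289^1024 ≡ 2008^2 = 4032064 ≡ 1331
1289^2048 ≡ 1331^2 = 1771561 ≡ 440
2678 = 2048 + 512 + 64 + 32 + 16 + 4 + 2, so 1289^2678 ≡ 440·2008·1879·1184·2619·2570·2289 ≡ 2062 (mod 2729)
2678^2 = 7171684 ≡ 2601
2678^4 ≡ 2601^2 = 6765201 ≡ 10
2678^8 ≡ 10^2 = 100
2678^16 ≡ 100^2 = 10000 ≡ 1813
2678^32 ≡ 1813^2 = 3286969 ≡ 1253
2678^64 ≡ 1253^2 = 1570009 ≡ 834
y^r · r^s ≡ 2062·834 = 1719708 ≡ 438 (mod 2729)

438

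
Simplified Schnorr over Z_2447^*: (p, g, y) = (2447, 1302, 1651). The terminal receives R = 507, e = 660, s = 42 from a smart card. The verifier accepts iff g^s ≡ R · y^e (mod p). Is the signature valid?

valid

g^s mod p:
Squares mod 2447: 1302^1≡1302, 1302^2≡1880, 1302^4≡932, 1302^8≡2386, 1302^16≡1274, 1302^32≡715
42 = 32 + 8 + 2, so 1302^42 ≡ 715·2386·1880 ≡ 323 (mod 2447)
R · y^e mod p:
Squares mod 2447: 1651^1≡1651, 1651^2≡2290, 1651^4≡179, 1651^8≡230, 1651^16≡1513, 1651^32≡1224, 1651^64≡612, 1651^128≡153, 1651^256≡1386, 1651^512≡101
660 = 512 + 128 + 16 + 4, so 1651^660 ≡ 101·153·1513·179 ≡ 213 (mod 2447)
507·213 = 107991 ≡ 323 (mod 2447)
323 ≡ 323 (mod 2447); signature holds.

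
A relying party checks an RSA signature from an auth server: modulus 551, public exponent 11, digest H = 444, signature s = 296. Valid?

Squares mod 551: s^1≡296, s^2≡7, s^4≡49, s^8≡197
11 = 8 + 2 + 1, so s^11 ≡ 197·7·296 ≡ 444 (mod 551)
s^11 mod 551 = 444 matches H.

yes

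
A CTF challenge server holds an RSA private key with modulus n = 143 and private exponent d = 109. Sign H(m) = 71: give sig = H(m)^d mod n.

97

Squares mod 143: (H(m))^1≡71, (H(m))^2≡36, (H(m))^4≡9, (H(m))^8≡81, (H(m))^16≡126, (H(m))^32≡3, (H(m))^64≡9
109 = 64 + 32 + 8 + 4 + 1, so (H(m))^109 ≡ 9·3·81·9·71 ≡ 97 (mod 143)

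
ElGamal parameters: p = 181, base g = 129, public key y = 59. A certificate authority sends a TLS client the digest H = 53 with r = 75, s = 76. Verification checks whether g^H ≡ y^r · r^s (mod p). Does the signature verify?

verifies

Left side g^H mod p:
Squares mod 181: 129^1≡129, 129^2≡170, 129^4≡121, 129^8≡161, 129^16≡38, 129^32≡177
53 = 32 + 16 + 4 + 1, so 129^53 ≡ 177·38·121·129 ≡ 161 (mod 181)
Right side y^r · r^s mod p:
Squares mod 181: 59^1≡59, 59^2≡42, 59^4≡135, 59^8≡125, 59^16≡59, 59^32≡42, 59^64≡135
75 = 64 + 8 + 2 + 1, so 59^75 ≡ 135·125·42·59 ≡ 1 (mod 181)
Squares mod 181: 75^1≡75, 75^2≡14, 75^4≡15, 75^8≡44, 75^16≡126, 75^32≡129, 75^64≡170
76 = 64 + 8 + 4, so 75^76 ≡ 170·44·15 ≡ 161 (mod 181)
1·161 = 161 ≡ 161 (mod 181)
161 ≡ 161 (mod 181), so the signature is genuine.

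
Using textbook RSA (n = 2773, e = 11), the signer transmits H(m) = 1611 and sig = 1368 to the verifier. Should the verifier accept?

accept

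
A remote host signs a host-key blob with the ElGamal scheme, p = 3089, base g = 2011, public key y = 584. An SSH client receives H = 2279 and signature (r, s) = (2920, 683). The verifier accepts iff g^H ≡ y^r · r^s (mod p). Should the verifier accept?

Left side g^H mod p:
2011^2 = 4044121 ≡ 620
2011^4 ≡ 620^2 = 384400 ≡ 1364
2011^8 ≡ 1364^2 = 1860496 ≡ 918
2011^16 ≡ 918^2 = 842724 ≡ 2516
2011^32 ≡ 2516^2 = 6330256 ≡ 895
2011^64 ≡ 895^2 = 801025 ≡ 974
2011^128 ≡ 974^2 = 948676 ≡ 353
2011^256 ≡ 353^2 = 124609 ≡ 1049
2011^512 ≡ 1049^2 = 1100401 ≡ 717
2011^1024 ≡ 717^2 = 514089 ≡ 1315
2011^2048 ≡ 1315^2 = 1729225 ≡ 2474
2279 = 2048 + 128 + 64 + 32 + 4 + 2 + 1, so 2011^2279 ≡ 2474·353·974·895·1364·620·2011 ≡ 2299 (mod 3089)
Right side y^r · r^s mod p:
584^2 = 341056 ≡ 1266
584^4 ≡ 1266^2 = 1602756 ≡ 2654
584^8 ≡ 2654^2 = 7043716 ≡ 796
584^16 ≡ 796^2 = 633616 ≡ 371
584^32 ≡ 371^2 = 137641 ≡ 1725
584^64 ≡ 1725^2 = 2975625 ≡ 918
584^128 ≡ 918^2 = 842724 ≡ 2516
584^256 ≡ 2516^2 = 6330256 ≡ 895
584^512 ≡ 895^2 = 801025 ≡ 974
584^1024 ≡ 974^2 = 948676 ≡ 353
584^2048 ≡ 353^2 = 124609 ≡ 1049
2920 = 2048 + 512 + 256 + 64 + 32 + 8, so 584^2920 ≡ 1049·974·895·918·1725·796 ≡ 2713 (mod 3089)
2920^2 = 8526400 ≡ 760
2920^4 ≡ 760^2 = 577600 ≡ 3046
2920^8 ≡ 3046^2 = 9278116 ≡ 1849
2920^16 ≡ 1849^2 = 3418801 ≡ 2367
2920^32 ≡ 2367^2 = 5602689 ≡ 2332
2920^64 ≡ 2332^2 = 5438224 ≡ 1584
2920^128 ≡ 1584^2 = 2509056 ≡ 788
2920^256 ≡ 788^2 = 620944 ≡ 55
2920^512 ≡ 55^2 = 3025
683 = 512 + 128 + 32 + 8 + 2 + 1, so 2920^683 ≡ 3025·788·2332·1849·760·2920 ≡ 1333 (mod 3089)
2713·1333 = 3616429 ≡ 2299 (mod 3089)
2299 ≡ 2299 (mod 3089), so the signature is genuine.

accept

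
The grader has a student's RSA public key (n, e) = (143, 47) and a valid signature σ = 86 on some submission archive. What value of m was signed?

70

σ^47 mod 143 = 70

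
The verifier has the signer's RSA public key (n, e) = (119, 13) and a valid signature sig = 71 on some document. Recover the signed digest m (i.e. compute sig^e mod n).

sig^2 ≡ 71^2 = 5041 ≡ 43
sig^4 ≡ 43^2 = 1849 ≡ 64
sig^8 ≡ 64^2 = 4096 ≡ 50
13 = 8 + 4 + 1, so sig^13 ≡ 50·64·71 ≡ 29 (mod 119)

29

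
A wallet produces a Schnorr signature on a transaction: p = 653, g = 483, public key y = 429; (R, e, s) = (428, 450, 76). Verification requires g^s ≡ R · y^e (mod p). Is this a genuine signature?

genuine

g^s mod p:
483^76 mod 653 = 6
R · y^e mod p:
429^450 mod 653 = 296
428·296 = 126688 ≡ 6 (mod 653)
6 ≡ 6 (mod 653); signature holds.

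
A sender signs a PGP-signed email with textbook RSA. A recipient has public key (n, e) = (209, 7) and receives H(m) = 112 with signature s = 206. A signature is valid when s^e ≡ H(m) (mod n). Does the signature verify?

verifies

s^2 ≡ 206^2 = 42436 ≡ 9
s^4 ≡ 9^2 = 81
7 = 4 + 2 + 1, so s^7 ≡ 81·9·206 ≡ 112 (mod 209)
112 = H(m), so the signature checks out.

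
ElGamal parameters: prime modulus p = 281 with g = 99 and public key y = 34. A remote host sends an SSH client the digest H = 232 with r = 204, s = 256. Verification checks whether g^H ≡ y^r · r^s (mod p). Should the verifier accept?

Left side g^H mod p:
99^232 mod 281 = 181
Right side y^r · r^s mod p:
34^204 mod 281 = 165
204^256 mod 281 = 59
165·59 = 9735 ≡ 181 (mod 281)
181 ≡ 181 (mod 281), so the signature is genuine.

accept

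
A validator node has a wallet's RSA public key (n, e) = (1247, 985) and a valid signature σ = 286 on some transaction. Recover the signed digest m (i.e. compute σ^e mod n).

890

σ^985 mod 1247 = 890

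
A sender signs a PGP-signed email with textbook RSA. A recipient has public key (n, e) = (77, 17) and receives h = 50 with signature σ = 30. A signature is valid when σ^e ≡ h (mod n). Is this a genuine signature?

Squares mod 77: σ^1≡30, σ^2≡53, σ^4≡37, σ^8≡60, σ^16≡58
17 = 16 + 1, so σ^17 ≡ 58·30 ≡ 46 (mod 77)
The recovered value 46 does not match the digest 50.

forged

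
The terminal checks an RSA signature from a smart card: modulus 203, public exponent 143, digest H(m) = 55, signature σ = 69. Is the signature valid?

valid

σ^2 ≡ 69^2 = 4761 ≡ 92
σ^4 ≡ 92^2 = 8464 ≡ 141
σ^8 ≡ 141^2 = 19881 ≡ 190
σ^16 ≡ 190^2 = 36100 ≡ 169
σ^32 ≡ 169^2 = 28561 ≡ 141
σ^64 ≡ 141^2 = 19881 ≡ 190
σ^128 ≡ 190^2 = 36100 ≡ 169
143 = 128 + 8 + 4 + 2 + 1, so σ^143 ≡ 169·190·141·92·69 ≡ 55 (mod 203)
Since 55 equals the digest 55, verification succeeds.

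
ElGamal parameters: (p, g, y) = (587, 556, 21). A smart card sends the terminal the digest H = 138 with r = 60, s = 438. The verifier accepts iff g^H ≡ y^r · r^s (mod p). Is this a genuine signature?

genuine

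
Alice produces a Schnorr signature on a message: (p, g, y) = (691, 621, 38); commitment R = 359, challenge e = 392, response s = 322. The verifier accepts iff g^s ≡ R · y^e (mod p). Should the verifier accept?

reject

g^s mod p:
Squares mod 691: 621^1≡621, 621^2≡63, 621^4≡514, 621^8≡234, 621^16≡167, 621^32≡249, 621^64≡502, 621^128≡480, 621^256≡297
322 = 256 + 64 + 2, so 621^322 ≡ 297·502·63 ≡ 159 (mod 691)
R · y^e mod p:
Squares mod 691: 38^1≡38, 38^2≡62, 38^4≡389, 38^8≡683, 38^16≡64, 38^32≡641, 38^64≡427, 38^128≡596, 38^256≡42
392 = 256 + 128 + 8, so 38^392 ≡ 42·596·683 ≡ 134 (mod 691)
359·134 = 48106 ≡ 427 (mod 691)
159 ≠ 427; the check fails.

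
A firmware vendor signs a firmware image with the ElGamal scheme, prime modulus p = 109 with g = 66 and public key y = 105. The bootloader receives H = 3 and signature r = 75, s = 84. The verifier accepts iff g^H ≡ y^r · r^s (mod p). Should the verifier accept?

accept

Left side g^H mod p:
66^2 = 4356 ≡ 105
3 = 2 + 1, so 66^3 ≡ 105·66 ≡ 63 (mod 109)
Right side y^r · r^s mod p:
105^2 = 11025 ≡ 16
105^4 ≡ 16^2 = 256 ≡ 38
105^8 ≡ 38^2 = 1444 ≡ 27
105^16 ≡ 27^2 = 729 ≡ 75
105^32 ≡ 75^2 = 5625 ≡ 66
105^64 ≡ 66^2 = 4356 ≡ 105
75 = 64 + 8 + 2 + 1, so 105^75 ≡ 105·27·16·105 ≡ 45 (mod 109)
75^2 = 5625 ≡ 66
75^4 ≡ 66^2 = 4356 ≡ 105
75^8 ≡ 105^2 = 11025 ≡ 16
75^16 ≡ 16^2 = 256 ≡ 38
75^32 ≡ 38^2 = 1444 ≡ 27
75^64 ≡ 27^2 = 729 ≡ 75
84 = 64 + 16 + 4, so 75^84 ≡ 75·38·105 ≡ 45 (mod 109)
45·45 = 2025 ≡ 63 (mod 109)
63 ≡ 63 (mod 109), so the signature is genuine.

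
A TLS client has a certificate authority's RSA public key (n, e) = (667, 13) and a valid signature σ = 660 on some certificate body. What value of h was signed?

555

σ^13 mod 667 = 555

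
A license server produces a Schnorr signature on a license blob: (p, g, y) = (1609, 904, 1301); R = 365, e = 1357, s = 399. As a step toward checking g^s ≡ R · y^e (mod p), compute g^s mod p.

1186

904^2 = 817216 ≡ 1453
904^4 ≡ 1453^2 = 2111209 ≡ 201
904^8 ≡ 201^2 = 40401 ≡ 176
904^16 ≡ 176^2 = 30976 ≡ 405
904^32 ≡ 405^2 = 164025 ≡ 1516
904^64 ≡ 1516^2 = 2298256 ≡ 604
904^128 ≡ 604^2 = 364816 ≡ 1182
904^256 ≡ 1182^2 = 1397124 ≡ 512
399 = 256 + 128 + 8 + 4 + 2 + 1, so 904^399 ≡ 512·1182·176·201·1453·904 ≡ 1186 (mod 1609)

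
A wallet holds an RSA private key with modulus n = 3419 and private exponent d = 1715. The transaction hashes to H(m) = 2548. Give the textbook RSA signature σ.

806

(H(m))^1715 mod 3419 = 806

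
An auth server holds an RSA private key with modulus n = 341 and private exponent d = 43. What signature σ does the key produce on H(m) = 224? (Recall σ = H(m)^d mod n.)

174

Squares mod 341: (H(m))^1≡224, (H(m))^2≡49, (H(m))^4≡14, (H(m))^8≡196, (H(m))^16≡224, (H(m))^32≡49
43 = 32 + 8 + 2 + 1, so (H(m))^43 ≡ 49·196·49·224 ≡ 174 (mod 341)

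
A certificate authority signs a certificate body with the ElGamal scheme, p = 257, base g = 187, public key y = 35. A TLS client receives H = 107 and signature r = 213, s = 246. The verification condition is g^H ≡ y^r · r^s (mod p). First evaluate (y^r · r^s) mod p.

123

35^2 = 1225 ≡ 197
35^4 ≡ 197^2 = 38809 ≡ 2
35^8 ≡ 2^2 = 4
35^16 ≡ 4^2 = 16
35^32 ≡ 16^2 = 256
35^64 ≡ 256^2 = 65536 ≡ 1
35^128 ≡ 1^2 = 1
213 = 128 + 64 + 16 + 4 + 1, so 35^213 ≡ 1·1·16·2·35 ≡ 92 (mod 257)
213^2 = 45369 ≡ 137
213^4 ≡ 137^2 = 18769 ≡ 8
213^8 ≡ 8^2 = 64
213^16 ≡ 64^2 = 4096 ≡ 241
213^32 ≡ 241^2 = 58081 ≡ 256
213^64 ≡ 256^2 = 65536 ≡ 1
213^128 ≡ 1^2 = 1
246 = 128 + 64 + 32 + 16 + 4 + 2, so 213^246 ≡ 1·1·256·241·8·137 ≡ 60 (mod 257)
y^r · r^s ≡ 92·60 = 5520 ≡ 123 (mod 257)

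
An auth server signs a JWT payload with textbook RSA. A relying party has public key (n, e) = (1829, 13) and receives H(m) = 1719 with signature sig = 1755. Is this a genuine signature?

genuine

sig^2 ≡ 1755^2 = 3080025 ≡ 1818
sig^4 ≡ 1818^2 = 3305124 ≡ 121
sig^8 ≡ 121^2 = 14641 ≡ 9
13 = 8 + 4 + 1, so sig^13 ≡ 9·121·1755 ≡ 1719 (mod 1829)
1719 = H(m), so the signature checks out.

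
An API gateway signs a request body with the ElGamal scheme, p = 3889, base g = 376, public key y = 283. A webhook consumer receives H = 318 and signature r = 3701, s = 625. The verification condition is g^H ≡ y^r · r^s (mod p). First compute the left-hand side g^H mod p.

216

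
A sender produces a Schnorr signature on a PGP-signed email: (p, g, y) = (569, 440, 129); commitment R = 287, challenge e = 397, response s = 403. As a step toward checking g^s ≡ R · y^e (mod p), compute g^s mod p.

163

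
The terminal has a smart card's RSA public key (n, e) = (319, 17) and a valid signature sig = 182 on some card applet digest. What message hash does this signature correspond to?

184

Squares mod 319: sig^1≡182, sig^2≡267, sig^4≡152, sig^8≡136, sig^16≡313
17 = 16 + 1, so sig^17 ≡ 313·182 ≡ 184 (mod 319)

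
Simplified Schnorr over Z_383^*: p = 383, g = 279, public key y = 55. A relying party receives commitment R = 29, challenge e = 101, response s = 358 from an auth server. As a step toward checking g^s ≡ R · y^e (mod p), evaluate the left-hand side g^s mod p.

279^2 = 77841 ≡ 92
279^4 ≡ 92^2 = 8464 ≡ 38
279^8 ≡ 38^2 = 1444 ≡ 295
279^16 ≡ 295^2 = 87025 ≡ 84
279^32 ≡ 84^2 = 7056 ≡ 162
279^64 ≡ 162^2 = 26244 ≡ 200
279^128 ≡ 200^2 = 40000 ≡ 168
279^256 ≡ 168^2 = 28224 ≡ 265
358 = 256 + 64 + 32 + 4 + 2, so 279^358 ≡ 265·200·162·38·92 ≡ 373 (mod 383)

373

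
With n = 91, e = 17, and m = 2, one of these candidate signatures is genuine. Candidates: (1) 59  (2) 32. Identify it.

2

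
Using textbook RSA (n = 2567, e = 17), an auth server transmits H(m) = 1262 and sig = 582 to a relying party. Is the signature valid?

valid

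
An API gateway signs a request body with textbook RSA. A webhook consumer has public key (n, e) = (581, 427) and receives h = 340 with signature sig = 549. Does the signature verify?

does not verify

sig^2 ≡ 549^2 = 301401 ≡ 443
sig^4 ≡ 443^2 = 196249 ≡ 452
sig^8 ≡ 452^2 = 204304 ≡ 373
sig^16 ≡ 373^2 = 139129 ≡ 270
sig^32 ≡ 270^2 = 72900 ≡ 275
sig^64 ≡ 275^2 = 75625 ≡ 95
sig^128 ≡ 95^2 = 9025 ≡ 310
sig^256 ≡ 310^2 = 96100 ≡ 235
427 = 256 + 128 + 32 + 8 + 2 + 1, so sig^427 ≡ 235·310·275·373·443·549 ≡ 241 (mod 581)
241 ≠ 340, so verification fails.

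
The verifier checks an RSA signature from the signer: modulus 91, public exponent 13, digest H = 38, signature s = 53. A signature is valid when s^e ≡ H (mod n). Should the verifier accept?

reject

s^2 ≡ 53^2 = 2809 ≡ 79
s^4 ≡ 79^2 = 6241 ≡ 53
s^8 ≡ 53^2 = 2809 ≡ 79
13 = 8 + 4 + 1, so s^13 ≡ 79·53·53 ≡ 53 (mod 91)
53 ≠ 38, so verification fails.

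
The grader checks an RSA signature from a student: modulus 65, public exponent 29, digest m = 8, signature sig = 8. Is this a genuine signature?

genuine

sig^2 ≡ 8^2 = 64
sig^4 ≡ 64^2 = 4096 ≡ 1
sig^8 ≡ 1^2 = 1
sig^16 ≡ 1^2 = 1
29 = 16 + 8 + 4 + 1, so sig^29 ≡ 1·1·1·8 ≡ 8 (mod 65)
Since 8 equals the digest 8, verification succeeds.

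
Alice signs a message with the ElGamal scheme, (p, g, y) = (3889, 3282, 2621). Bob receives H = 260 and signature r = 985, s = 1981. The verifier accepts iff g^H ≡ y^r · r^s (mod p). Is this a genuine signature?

Left side g^H mod p:
3282^2 = 10771524 ≡ 2883
3282^4 ≡ 2883^2 = 8311689 ≡ 896
3282^8 ≡ 896^2 = 802816 ≡ 1682
3282^16 ≡ 1682^2 = 2829124 ≡ 1821
3282^32 ≡ 1821^2 = 3316041 ≡ 2613
3282^64 ≡ 2613^2 = 6827769 ≡ 2574
3282^128 ≡ 2574^2 = 6625476 ≡ 2509
3282^256 ≡ 2509^2 = 6295081 ≡ 2679
260 = 256 + 4, so 3282^260 ≡ 2679·896 ≡ 871 (mod 3889)
Right side y^r · r^s mod p:
2621^2 = 6869641 ≡ 1667
2621^4 ≡ 1667^2 = 2778889 ≡ 2143
2621^8 ≡ 2143^2 = 4592449 ≡ 3429
2621^16 ≡ 3429^2 = 11758041 ≡ 1594
2621^32 ≡ 1594^2 = 2540836 ≡ 1319
2621^64 ≡ 1319^2 = 1739761 ≡ 1378
2621^128 ≡ 1378^2 = 1898884 ≡ 1052
2621^256 ≡ 1052^2 = 1106704 ≡ 2228
2621^512 ≡ 2228^2 = 4963984 ≡ 1620
985 = 512 + 256 + 128 + 64 + 16 + 8 + 1, so 2621^985 ≡ 1620·2228·1052·1378·1594·3429·2621 ≡ 1661 (mod 3889)
985^2 = 970225 ≡ 1864
985^4 ≡ 1864^2 = 3474496 ≡ 1619
985^8 ≡ 1619^2 = 2621161 ≡ 3864
985^16 ≡ 3864^2 = 14930496 ≡ 625
985^32 ≡ 625^2 = 390625 ≡ 1725
985^64 ≡ 1725^2 = 2975625 ≡ 540
985^128 ≡ 540^2 = 291600 ≡ 3814
985^256 ≡ 3814^2 = 14546596 ≡ 1736
985^512 ≡ 1736^2 = 3013696 ≡ 3610
985^1024 ≡ 3610^2 = 13032100 ≡ 61
1981 = 1024 + 512 + 256 + 128 + 32 + 16 + 8 + 4 + 1, so 985^1981 ≡ 61·3610·1736·3814·1725·625·3864·1619·985 ≡ 3114 (mod 3889)
1661·3114 = 5172354 ≡ 3873 (mod 3889)
871 ≠ 3873, so verification fails.

forged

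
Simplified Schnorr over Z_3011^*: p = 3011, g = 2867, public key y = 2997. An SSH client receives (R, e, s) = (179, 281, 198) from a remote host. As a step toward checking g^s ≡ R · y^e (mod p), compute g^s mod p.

2867^2 = 8219689 ≡ 2670
2867^4 ≡ 2670^2 = 7128900 ≡ 1863
2867^8 ≡ 1863^2 = 3470769 ≡ 2097
2867^16 ≡ 2097^2 = 4397409 ≡ 1349
2867^32 ≡ 1349^2 = 1819801 ≡ 1157
2867^64 ≡ 1157^2 = 1338649 ≡ 1765
2867^128 ≡ 1765^2 = 3115225 ≡ 1851
198 = 128 + 64 + 4 + 2, so 2867^198 ≡ 1851·1765·1863·2670 ≡ 29 (mod 3011)

29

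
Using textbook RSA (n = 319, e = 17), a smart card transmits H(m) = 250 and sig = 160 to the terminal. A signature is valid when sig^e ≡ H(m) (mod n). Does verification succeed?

passes

sig^2 ≡ 160^2 = 25600 ≡ 80
sig^4 ≡ 80^2 = 6400 ≡ 20
sig^8 ≡ 20^2 = 400 ≡ 81
sig^16 ≡ 81^2 = 6561 ≡ 181
17 = 16 + 1, so sig^17 ≡ 181·160 ≡ 250 (mod 319)
Since 250 equals the digest 250, verification succeeds.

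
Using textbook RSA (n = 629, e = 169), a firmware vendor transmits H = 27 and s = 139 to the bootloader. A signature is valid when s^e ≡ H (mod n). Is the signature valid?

Squares mod 629: s^1≡139, s^2≡451, s^4≡234, s^8≡33, s^16≡460, s^32≡256, s^64≡120, s^128≡562
169 = 128 + 32 + 8 + 1, so s^169 ≡ 562·256·33·139 ≡ 354 (mod 629)
The recovered value 354 does not match the digest 27.

invalid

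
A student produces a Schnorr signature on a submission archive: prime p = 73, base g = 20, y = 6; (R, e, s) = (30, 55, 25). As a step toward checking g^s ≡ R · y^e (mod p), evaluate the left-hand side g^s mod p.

39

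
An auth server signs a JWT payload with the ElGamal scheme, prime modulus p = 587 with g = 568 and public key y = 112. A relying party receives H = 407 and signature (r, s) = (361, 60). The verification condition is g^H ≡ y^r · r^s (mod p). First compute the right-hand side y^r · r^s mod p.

112^2 = 12544 ≡ 217
112^4 ≡ 217^2 = 47089 ≡ 129
112^8 ≡ 129^2 = 16641 ≡ 205
112^16 ≡ 205^2 = 42025 ≡ 348
112^32 ≡ 348^2 = 121104 ≡ 182
112^64 ≡ 182^2 = 33124 ≡ 252
112^128 ≡ 252^2 = 63504 ≡ 108
112^256 ≡ 108^2 = 11664 ≡ 511
361 = 256 + 64 + 32 + 8 + 1, so 112^361 ≡ 511·252·182·205·112 ≡ 223 (mod 587)
361^2 = 130321 ≡ 7
361^4 ≡ 7^2 = 49
361^8 ≡ 49^2 = 2401 ≡ 53
361^16 ≡ 53^2 = 2809 ≡ 461
361^32 ≡ 461^2 = 212521 ≡ 27
60 = 32 + 16 + 8 + 4, so 361^60 ≡ 27·461·53·49 ≡ 530 (mod 587)
y^r · r^s ≡ 223·530 = 118190 ≡ 203 (mod 587)

203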